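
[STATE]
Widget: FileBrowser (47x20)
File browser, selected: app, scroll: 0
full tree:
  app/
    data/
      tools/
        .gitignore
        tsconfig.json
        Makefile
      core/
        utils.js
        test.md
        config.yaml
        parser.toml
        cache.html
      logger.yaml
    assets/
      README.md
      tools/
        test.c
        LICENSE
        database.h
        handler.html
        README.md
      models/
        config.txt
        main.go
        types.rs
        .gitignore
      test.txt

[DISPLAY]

> [-] app/                                     
    [+] data/                                  
    [+] assets/                                
                                               
                                               
                                               
                                               
                                               
                                               
                                               
                                               
                                               
                                               
                                               
                                               
                                               
                                               
                                               
                                               
                                               


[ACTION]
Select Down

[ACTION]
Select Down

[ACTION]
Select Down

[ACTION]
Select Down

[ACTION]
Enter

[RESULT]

  [-] app/                                     
    [+] data/                                  
  > [-] assets/                                
      README.md                                
      [+] tools/                               
      [+] models/                              
      test.txt                                 
                                               
                                               
                                               
                                               
                                               
                                               
                                               
                                               
                                               
                                               
                                               
                                               
                                               


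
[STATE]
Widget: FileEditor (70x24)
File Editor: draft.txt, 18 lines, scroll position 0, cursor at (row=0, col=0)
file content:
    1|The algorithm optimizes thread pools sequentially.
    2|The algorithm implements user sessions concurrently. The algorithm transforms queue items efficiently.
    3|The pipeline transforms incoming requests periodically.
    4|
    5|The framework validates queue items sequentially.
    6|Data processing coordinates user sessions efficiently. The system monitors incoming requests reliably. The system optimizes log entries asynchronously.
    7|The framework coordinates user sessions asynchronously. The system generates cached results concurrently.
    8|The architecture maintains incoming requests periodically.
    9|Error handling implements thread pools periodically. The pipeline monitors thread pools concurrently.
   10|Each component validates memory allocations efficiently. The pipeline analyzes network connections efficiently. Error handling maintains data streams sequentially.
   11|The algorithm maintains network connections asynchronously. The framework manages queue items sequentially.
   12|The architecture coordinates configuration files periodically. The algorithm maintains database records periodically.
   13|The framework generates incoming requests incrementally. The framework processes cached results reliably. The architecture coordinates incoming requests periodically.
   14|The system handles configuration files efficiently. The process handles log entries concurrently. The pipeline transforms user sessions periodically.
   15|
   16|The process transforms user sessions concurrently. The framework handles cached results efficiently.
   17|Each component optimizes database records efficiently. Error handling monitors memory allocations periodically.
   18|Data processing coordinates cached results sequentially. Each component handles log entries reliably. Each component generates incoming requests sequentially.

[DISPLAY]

█he algorithm optimizes thread pools sequentially.                   ▲
The algorithm implements user sessions concurrently. The algorithm tr█
The pipeline transforms incoming requests periodically.              ░
                                                                     ░
The framework validates queue items sequentially.                    ░
Data processing coordinates user sessions efficiently. The system mon░
The framework coordinates user sessions asynchronously. The system ge░
The architecture maintains incoming requests periodically.           ░
Error handling implements thread pools periodically. The pipeline mon░
Each component validates memory allocations efficiently. The pipeline░
The algorithm maintains network connections asynchronously. The frame░
The architecture coordinates configuration files periodically. The al░
The framework generates incoming requests incrementally. The framewor░
The system handles configuration files efficiently. The process handl░
                                                                     ░
The process transforms user sessions concurrently. The framework hand░
Each component optimizes database records efficiently. Error handling░
Data processing coordinates cached results sequentially. Each compone░
                                                                     ░
                                                                     ░
                                                                     ░
                                                                     ░
                                                                     ░
                                                                     ▼


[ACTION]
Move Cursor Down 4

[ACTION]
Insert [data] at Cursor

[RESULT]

The algorithm optimizes thread pools sequentially.                   ▲
The algorithm implements user sessions concurrently. The algorithm tr█
The pipeline transforms incoming requests periodically.              ░
                                                                     ░
data█he framework validates queue items sequentially.                ░
Data processing coordinates user sessions efficiently. The system mon░
The framework coordinates user sessions asynchronously. The system ge░
The architecture maintains incoming requests periodically.           ░
Error handling implements thread pools periodically. The pipeline mon░
Each component validates memory allocations efficiently. The pipeline░
The algorithm maintains network connections asynchronously. The frame░
The architecture coordinates configuration files periodically. The al░
The framework generates incoming requests incrementally. The framewor░
The system handles configuration files efficiently. The process handl░
                                                                     ░
The process transforms user sessions concurrently. The framework hand░
Each component optimizes database records efficiently. Error handling░
Data processing coordinates cached results sequentially. Each compone░
                                                                     ░
                                                                     ░
                                                                     ░
                                                                     ░
                                                                     ░
                                                                     ▼


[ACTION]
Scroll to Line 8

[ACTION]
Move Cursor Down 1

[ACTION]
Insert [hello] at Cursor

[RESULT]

The algorithm optimizes thread pools sequentially.                   ▲
The algorithm implements user sessions concurrently. The algorithm tr█
The pipeline transforms incoming requests periodically.              ░
                                                                     ░
dataThe framework validates queue items sequentially.                ░
Datahello█processing coordinates user sessions efficiently. The syste░
The framework coordinates user sessions asynchronously. The system ge░
The architecture maintains incoming requests periodically.           ░
Error handling implements thread pools periodically. The pipeline mon░
Each component validates memory allocations efficiently. The pipeline░
The algorithm maintains network connections asynchronously. The frame░
The architecture coordinates configuration files periodically. The al░
The framework generates incoming requests incrementally. The framewor░
The system handles configuration files efficiently. The process handl░
                                                                     ░
The process transforms user sessions concurrently. The framework hand░
Each component optimizes database records efficiently. Error handling░
Data processing coordinates cached results sequentially. Each compone░
                                                                     ░
                                                                     ░
                                                                     ░
                                                                     ░
                                                                     ░
                                                                     ▼


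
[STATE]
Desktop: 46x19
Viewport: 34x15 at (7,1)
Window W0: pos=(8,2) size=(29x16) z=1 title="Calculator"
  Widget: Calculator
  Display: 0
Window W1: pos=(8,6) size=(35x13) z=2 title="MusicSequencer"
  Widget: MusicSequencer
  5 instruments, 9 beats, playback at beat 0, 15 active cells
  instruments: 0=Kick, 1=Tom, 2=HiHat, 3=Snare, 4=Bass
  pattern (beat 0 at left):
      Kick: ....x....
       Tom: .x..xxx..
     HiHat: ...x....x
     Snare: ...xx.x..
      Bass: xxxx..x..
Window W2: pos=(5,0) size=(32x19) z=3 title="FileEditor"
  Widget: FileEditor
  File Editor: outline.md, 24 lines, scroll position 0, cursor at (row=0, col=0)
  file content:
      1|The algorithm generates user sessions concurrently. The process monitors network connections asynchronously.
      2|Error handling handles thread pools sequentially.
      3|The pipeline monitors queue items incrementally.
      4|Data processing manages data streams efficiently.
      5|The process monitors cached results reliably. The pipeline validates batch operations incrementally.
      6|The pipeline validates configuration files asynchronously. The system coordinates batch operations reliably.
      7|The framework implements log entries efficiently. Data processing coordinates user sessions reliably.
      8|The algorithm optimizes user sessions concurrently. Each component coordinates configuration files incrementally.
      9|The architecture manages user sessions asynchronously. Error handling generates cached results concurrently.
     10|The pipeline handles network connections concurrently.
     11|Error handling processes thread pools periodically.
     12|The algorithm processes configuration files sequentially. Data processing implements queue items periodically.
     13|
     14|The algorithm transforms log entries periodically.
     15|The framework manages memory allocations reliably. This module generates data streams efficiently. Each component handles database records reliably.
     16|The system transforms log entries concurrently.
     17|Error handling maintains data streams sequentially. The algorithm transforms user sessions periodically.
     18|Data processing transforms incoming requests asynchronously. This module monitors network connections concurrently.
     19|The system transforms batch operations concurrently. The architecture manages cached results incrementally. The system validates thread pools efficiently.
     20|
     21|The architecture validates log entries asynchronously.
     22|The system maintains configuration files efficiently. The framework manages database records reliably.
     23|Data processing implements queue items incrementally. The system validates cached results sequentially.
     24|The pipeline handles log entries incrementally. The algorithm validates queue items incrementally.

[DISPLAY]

FileEditor                   ┃    
─────────────────────────────┨    
he algorithm generates user ▲┃    
rror handling handles thread█┃    
he pipeline monitors queue i░┃    
ata processing manages data ░┃━━━━
he process monitors cached r░┃    
he pipeline validates config░┃────
he framework implements log ░┃    
he algorithm optimizes user ░┃    
he architecture manages user░┃    
he pipeline handles network ░┃    
rror handling processes thre░┃    
he algorithm processes confi░┃    
                            ░┃    


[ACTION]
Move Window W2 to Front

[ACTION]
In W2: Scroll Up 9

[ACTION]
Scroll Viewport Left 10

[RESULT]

     ┃ FileEditor                 
     ┠────────────────────────────
     ┃█he algorithm generates user
     ┃Error handling handles threa
     ┃The pipeline monitors queue 
     ┃Data processing manages data
     ┃The process monitors cached 
     ┃The pipeline validates confi
     ┃The framework implements log
     ┃The algorithm optimizes user
     ┃The architecture manages use
     ┃The pipeline handles network
     ┃Error handling processes thr
     ┃The algorithm processes conf
     ┃                            


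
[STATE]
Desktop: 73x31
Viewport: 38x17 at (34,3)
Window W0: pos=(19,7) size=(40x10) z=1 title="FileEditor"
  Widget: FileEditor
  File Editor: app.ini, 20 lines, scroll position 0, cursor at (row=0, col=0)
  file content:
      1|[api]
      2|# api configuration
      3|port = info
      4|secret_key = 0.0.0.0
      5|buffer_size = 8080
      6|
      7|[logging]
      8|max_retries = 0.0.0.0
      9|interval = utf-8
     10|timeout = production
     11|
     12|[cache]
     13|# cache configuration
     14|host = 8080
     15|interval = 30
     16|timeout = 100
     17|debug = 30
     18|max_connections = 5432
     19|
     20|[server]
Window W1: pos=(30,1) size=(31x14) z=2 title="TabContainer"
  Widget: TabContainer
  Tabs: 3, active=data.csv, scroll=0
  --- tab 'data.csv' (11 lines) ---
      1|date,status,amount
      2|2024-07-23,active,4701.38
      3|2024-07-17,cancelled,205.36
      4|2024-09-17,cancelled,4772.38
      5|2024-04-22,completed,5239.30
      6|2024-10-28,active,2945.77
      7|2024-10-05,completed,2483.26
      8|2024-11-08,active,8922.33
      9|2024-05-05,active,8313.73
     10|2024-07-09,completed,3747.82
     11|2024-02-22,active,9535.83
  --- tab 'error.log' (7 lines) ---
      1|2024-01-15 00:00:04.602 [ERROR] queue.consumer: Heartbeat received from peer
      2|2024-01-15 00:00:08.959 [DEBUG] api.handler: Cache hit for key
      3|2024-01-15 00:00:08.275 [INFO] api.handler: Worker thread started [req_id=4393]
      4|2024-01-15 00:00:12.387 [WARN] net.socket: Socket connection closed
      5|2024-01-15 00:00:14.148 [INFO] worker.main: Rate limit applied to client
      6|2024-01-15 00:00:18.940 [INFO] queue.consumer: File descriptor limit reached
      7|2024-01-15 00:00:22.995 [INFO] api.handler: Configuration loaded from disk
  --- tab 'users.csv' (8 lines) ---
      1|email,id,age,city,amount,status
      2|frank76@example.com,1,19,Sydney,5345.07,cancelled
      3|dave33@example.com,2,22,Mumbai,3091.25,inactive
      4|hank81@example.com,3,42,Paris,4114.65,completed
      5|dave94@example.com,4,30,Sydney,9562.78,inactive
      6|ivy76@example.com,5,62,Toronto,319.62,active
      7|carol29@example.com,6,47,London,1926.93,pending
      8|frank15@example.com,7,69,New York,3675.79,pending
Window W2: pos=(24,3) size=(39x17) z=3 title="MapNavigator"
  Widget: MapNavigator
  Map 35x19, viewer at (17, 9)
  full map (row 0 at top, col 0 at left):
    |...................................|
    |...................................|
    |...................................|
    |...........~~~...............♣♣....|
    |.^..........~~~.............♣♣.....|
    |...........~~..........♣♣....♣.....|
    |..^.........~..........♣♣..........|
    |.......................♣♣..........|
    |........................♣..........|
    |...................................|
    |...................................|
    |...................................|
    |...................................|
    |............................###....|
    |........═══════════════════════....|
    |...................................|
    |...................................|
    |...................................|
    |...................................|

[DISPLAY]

━━━━━━━━━━━━━━━━━━━━━━━━━━━━┓         
ator                        ┃         
────────────────────────────┨         
...~~~...............♣♣.... ┃         
....~~~.............♣♣..... ┃         
...~~..........♣♣....♣..... ┃         
....~..........♣♣.......... ┃         
...............♣♣.......... ┃         
................♣.......... ┃         
.........@................. ┃         
........................... ┃         
........................... ┃         
........................... ┃         
....................###.... ┃         
═══════════════════════.... ┃         
........................... ┃         
━━━━━━━━━━━━━━━━━━━━━━━━━━━━┛         


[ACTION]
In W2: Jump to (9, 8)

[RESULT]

━━━━━━━━━━━━━━━━━━━━━━━━━━━━┓         
ator                        ┃         
────────────────────────────┨         
............................┃         
...........~~~..............┃         
.^..........~~~.............┃         
...........~~..........♣♣...┃         
..^.........~..........♣♣...┃         
.......................♣♣...┃         
.........@..............♣...┃         
............................┃         
............................┃         
............................┃         
............................┃         
............................┃         
........════════════════════┃         
━━━━━━━━━━━━━━━━━━━━━━━━━━━━┛         


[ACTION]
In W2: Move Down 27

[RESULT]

━━━━━━━━━━━━━━━━━━━━━━━━━━━━┓         
ator                        ┃         
────────────────────────────┨         
............................┃         
............................┃         
........════════════════════┃         
............................┃         
............................┃         
............................┃         
.........@..................┃         
                            ┃         
                            ┃         
                            ┃         
                            ┃         
                            ┃         
                            ┃         
━━━━━━━━━━━━━━━━━━━━━━━━━━━━┛         


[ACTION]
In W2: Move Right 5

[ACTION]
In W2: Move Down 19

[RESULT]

━━━━━━━━━━━━━━━━━━━━━━━━━━━━┓         
ator                        ┃         
────────────────────────────┨         
............................┃         
.......................###..┃         
...═══════════════════════..┃         
............................┃         
............................┃         
............................┃         
.........@..................┃         
                            ┃         
                            ┃         
                            ┃         
                            ┃         
                            ┃         
                            ┃         
━━━━━━━━━━━━━━━━━━━━━━━━━━━━┛         


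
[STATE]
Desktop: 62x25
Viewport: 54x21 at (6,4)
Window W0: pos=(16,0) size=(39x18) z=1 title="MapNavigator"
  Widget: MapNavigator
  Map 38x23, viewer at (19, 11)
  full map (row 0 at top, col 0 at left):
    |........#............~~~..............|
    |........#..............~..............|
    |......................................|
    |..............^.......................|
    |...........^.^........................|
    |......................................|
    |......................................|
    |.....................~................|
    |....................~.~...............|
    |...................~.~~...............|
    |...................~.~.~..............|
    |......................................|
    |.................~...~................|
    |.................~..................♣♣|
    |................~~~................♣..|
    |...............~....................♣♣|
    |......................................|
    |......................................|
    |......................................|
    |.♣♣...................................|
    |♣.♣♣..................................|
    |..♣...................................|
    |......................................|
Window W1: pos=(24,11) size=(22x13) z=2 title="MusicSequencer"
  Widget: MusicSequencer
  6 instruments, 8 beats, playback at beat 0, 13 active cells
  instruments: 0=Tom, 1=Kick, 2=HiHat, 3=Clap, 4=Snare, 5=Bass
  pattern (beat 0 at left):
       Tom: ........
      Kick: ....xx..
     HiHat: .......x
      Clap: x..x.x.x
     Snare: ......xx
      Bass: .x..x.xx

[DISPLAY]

          ┃.....................................┃     
          ┃.....................................┃     
          ┃....................~................┃     
          ┃...................~.~...............┃     
          ┃..................~.~~...............┃     
          ┃..................~.~.~..............┃     
          ┃..................@..................┃     
          ┃.......┏━━━━━━━━━━━━━━━━━━━━┓........┃     
          ┃.......┃ MusicSequencer     ┃......♣♣┃     
          ┃.......┠────────────────────┨.....♣..┃     
          ┃.......┃      ▼1234567      ┃......♣♣┃     
          ┃.......┃   Tom········      ┃........┃     
          ┃.......┃  Kick····██··      ┃........┃     
          ┗━━━━━━━┃ HiHat·······█      ┃━━━━━━━━┛     
                  ┃  Clap█··█·█·█      ┃              
                  ┃ Snare······██      ┃              
                  ┃  Bass·█··█·██      ┃              
                  ┃                    ┃              
                  ┃                    ┃              
                  ┗━━━━━━━━━━━━━━━━━━━━┛              
                                                      


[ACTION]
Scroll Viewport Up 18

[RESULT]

          ┏━━━━━━━━━━━━━━━━━━━━━━━━━━━━━━━━━━━━━┓     
          ┃ MapNavigator                        ┃     
          ┠─────────────────────────────────────┨     
          ┃..........^.^........................┃     
          ┃.....................................┃     
          ┃.....................................┃     
          ┃....................~................┃     
          ┃...................~.~...............┃     
          ┃..................~.~~...............┃     
          ┃..................~.~.~..............┃     
          ┃..................@..................┃     
          ┃.......┏━━━━━━━━━━━━━━━━━━━━┓........┃     
          ┃.......┃ MusicSequencer     ┃......♣♣┃     
          ┃.......┠────────────────────┨.....♣..┃     
          ┃.......┃      ▼1234567      ┃......♣♣┃     
          ┃.......┃   Tom········      ┃........┃     
          ┃.......┃  Kick····██··      ┃........┃     
          ┗━━━━━━━┃ HiHat·······█      ┃━━━━━━━━┛     
                  ┃  Clap█··█·█·█      ┃              
                  ┃ Snare······██      ┃              
                  ┃  Bass·█··█·██      ┃              


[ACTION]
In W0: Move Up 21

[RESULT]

          ┏━━━━━━━━━━━━━━━━━━━━━━━━━━━━━━━━━━━━━┓     
          ┃ MapNavigator                        ┃     
          ┠─────────────────────────────────────┨     
          ┃                                     ┃     
          ┃                                     ┃     
          ┃                                     ┃     
          ┃                                     ┃     
          ┃                                     ┃     
          ┃                                     ┃     
          ┃                                     ┃     
          ┃.......#..........@.~~~..............┃     
          ┃.......┏━━━━━━━━━━━━━━━━━━━━┓........┃     
          ┃.......┃ MusicSequencer     ┃........┃     
          ┃.......┠────────────────────┨........┃     
          ┃.......┃      ▼1234567      ┃........┃     
          ┃.......┃   Tom········      ┃........┃     
          ┃.......┃  Kick····██··      ┃........┃     
          ┗━━━━━━━┃ HiHat·······█      ┃━━━━━━━━┛     
                  ┃  Clap█··█·█·█      ┃              
                  ┃ Snare······██      ┃              
                  ┃  Bass·█··█·██      ┃              


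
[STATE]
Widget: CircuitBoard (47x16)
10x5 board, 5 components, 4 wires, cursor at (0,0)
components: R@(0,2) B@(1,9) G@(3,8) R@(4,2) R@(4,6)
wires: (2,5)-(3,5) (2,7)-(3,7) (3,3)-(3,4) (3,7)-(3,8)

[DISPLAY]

   0 1 2 3 4 5 6 7 8 9                         
0  [.]      R                                  
                                               
1                                       B      
                                               
2                       ·       ·              
                        │       │              
3               · ─ ·   ·       · ─ G          
                                               
4           R               R                  
Cursor: (0,0)                                  
                                               
                                               
                                               
                                               
                                               


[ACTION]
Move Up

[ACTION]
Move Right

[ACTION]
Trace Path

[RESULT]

   0 1 2 3 4 5 6 7 8 9                         
0      [.]  R                                  
                                               
1                                       B      
                                               
2                       ·       ·              
                        │       │              
3               · ─ ·   ·       · ─ G          
                                               
4           R               R                  
Cursor: (0,1)  Trace: No connections           
                                               
                                               
                                               
                                               
                                               


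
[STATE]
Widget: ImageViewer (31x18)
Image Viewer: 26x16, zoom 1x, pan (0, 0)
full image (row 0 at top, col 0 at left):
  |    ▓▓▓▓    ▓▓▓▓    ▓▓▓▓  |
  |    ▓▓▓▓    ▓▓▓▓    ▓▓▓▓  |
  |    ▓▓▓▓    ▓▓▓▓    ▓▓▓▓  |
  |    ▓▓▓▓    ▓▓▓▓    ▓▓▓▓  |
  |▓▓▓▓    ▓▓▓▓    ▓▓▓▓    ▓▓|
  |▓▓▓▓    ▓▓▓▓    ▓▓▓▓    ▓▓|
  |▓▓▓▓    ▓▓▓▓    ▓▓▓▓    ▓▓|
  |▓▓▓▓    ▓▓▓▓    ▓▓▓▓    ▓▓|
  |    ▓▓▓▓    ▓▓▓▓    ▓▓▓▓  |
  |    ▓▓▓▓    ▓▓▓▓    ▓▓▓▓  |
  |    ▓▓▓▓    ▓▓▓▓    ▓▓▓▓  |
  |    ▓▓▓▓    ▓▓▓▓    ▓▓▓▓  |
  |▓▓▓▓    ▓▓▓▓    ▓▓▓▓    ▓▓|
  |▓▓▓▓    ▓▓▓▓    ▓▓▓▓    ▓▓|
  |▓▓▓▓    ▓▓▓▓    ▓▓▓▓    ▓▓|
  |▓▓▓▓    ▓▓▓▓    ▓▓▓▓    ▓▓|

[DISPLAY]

    ▓▓▓▓    ▓▓▓▓    ▓▓▓▓       
    ▓▓▓▓    ▓▓▓▓    ▓▓▓▓       
    ▓▓▓▓    ▓▓▓▓    ▓▓▓▓       
    ▓▓▓▓    ▓▓▓▓    ▓▓▓▓       
▓▓▓▓    ▓▓▓▓    ▓▓▓▓    ▓▓     
▓▓▓▓    ▓▓▓▓    ▓▓▓▓    ▓▓     
▓▓▓▓    ▓▓▓▓    ▓▓▓▓    ▓▓     
▓▓▓▓    ▓▓▓▓    ▓▓▓▓    ▓▓     
    ▓▓▓▓    ▓▓▓▓    ▓▓▓▓       
    ▓▓▓▓    ▓▓▓▓    ▓▓▓▓       
    ▓▓▓▓    ▓▓▓▓    ▓▓▓▓       
    ▓▓▓▓    ▓▓▓▓    ▓▓▓▓       
▓▓▓▓    ▓▓▓▓    ▓▓▓▓    ▓▓     
▓▓▓▓    ▓▓▓▓    ▓▓▓▓    ▓▓     
▓▓▓▓    ▓▓▓▓    ▓▓▓▓    ▓▓     
▓▓▓▓    ▓▓▓▓    ▓▓▓▓    ▓▓     
                               
                               


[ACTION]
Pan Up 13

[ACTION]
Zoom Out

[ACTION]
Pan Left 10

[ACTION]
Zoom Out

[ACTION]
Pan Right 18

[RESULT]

  ▓▓▓▓                         
  ▓▓▓▓                         
  ▓▓▓▓                         
  ▓▓▓▓                         
▓▓    ▓▓                       
▓▓    ▓▓                       
▓▓    ▓▓                       
▓▓    ▓▓                       
  ▓▓▓▓                         
  ▓▓▓▓                         
  ▓▓▓▓                         
  ▓▓▓▓                         
▓▓    ▓▓                       
▓▓    ▓▓                       
▓▓    ▓▓                       
▓▓    ▓▓                       
                               
                               


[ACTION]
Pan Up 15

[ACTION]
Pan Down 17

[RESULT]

                               
                               
                               
                               
                               
                               
                               
                               
                               
                               
                               
                               
                               
                               
                               
                               
                               
                               


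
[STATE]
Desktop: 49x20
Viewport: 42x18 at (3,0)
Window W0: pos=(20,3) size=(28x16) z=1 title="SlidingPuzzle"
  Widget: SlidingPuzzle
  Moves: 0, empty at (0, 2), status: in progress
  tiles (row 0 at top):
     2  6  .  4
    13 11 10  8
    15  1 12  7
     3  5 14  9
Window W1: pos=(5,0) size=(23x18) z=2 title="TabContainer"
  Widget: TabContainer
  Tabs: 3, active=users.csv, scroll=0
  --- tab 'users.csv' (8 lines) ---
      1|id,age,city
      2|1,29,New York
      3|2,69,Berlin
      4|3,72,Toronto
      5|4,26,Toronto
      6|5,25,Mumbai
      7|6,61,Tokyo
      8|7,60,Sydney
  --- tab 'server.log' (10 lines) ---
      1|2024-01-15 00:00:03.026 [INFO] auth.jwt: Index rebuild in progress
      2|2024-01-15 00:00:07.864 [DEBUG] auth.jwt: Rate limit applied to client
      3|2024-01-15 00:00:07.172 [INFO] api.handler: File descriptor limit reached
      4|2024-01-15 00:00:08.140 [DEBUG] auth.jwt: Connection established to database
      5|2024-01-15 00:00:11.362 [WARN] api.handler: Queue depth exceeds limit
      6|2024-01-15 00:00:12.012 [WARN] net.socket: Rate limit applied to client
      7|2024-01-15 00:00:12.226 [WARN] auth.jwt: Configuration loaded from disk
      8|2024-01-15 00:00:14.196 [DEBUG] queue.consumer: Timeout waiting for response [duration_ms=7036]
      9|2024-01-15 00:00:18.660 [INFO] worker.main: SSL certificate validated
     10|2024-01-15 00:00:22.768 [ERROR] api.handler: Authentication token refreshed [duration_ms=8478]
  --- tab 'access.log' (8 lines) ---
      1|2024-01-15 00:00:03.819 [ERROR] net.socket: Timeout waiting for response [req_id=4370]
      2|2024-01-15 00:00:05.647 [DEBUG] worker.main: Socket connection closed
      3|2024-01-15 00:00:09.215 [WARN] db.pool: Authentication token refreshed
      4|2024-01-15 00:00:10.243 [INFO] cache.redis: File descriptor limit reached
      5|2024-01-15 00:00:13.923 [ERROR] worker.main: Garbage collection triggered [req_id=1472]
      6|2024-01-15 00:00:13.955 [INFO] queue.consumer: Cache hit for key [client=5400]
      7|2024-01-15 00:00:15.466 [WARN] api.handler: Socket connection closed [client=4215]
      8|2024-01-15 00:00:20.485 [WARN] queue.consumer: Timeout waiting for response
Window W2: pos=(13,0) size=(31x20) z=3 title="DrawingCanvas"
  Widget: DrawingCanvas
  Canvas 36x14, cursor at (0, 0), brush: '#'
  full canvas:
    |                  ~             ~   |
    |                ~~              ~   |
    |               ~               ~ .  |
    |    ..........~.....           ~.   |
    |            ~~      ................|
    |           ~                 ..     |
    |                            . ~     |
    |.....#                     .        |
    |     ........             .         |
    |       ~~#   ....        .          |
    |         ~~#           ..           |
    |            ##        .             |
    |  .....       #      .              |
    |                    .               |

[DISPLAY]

  ┏━━━━━━━┏━━━━━━━━━━━━━━━━━━━━━━━━━━━━━┓ 
  ┃ TabCon┃ DrawingCanvas               ┃ 
  ┠───────┠─────────────────────────────┨ 
  ┃[users.┃+                 ~          ┃━
  ┃───────┃                ~~           ┃ 
  ┃id,age,┃               ~             ┃─
  ┃1,29,Ne┃    ..........~.....         ┃ 
  ┃2,69,Be┃            ~~      .........┃ 
  ┃3,72,To┃           ~                 ┃ 
  ┃4,26,To┃                            .┃ 
  ┃5,25,Mu┃.....#                     . ┃ 
  ┃6,61,To┃     ........             .  ┃ 
  ┃7,60,Sy┃       ~~#   ....        .   ┃ 
  ┃       ┃         ~~#           ..    ┃ 
  ┃       ┃            ##        .      ┃ 
  ┃       ┃  .....       #      .       ┃ 
  ┃       ┃                    .        ┃ 
  ┗━━━━━━━┃                             ┃ 


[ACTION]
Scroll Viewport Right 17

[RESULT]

━━━━━━┏━━━━━━━━━━━━━━━━━━━━━━━━━━━━━┓     
TabCon┃ DrawingCanvas               ┃     
──────┠─────────────────────────────┨     
users.┃+                 ~          ┃━━━┓ 
──────┃                ~~           ┃   ┃ 
d,age,┃               ~             ┃───┨ 
,29,Ne┃    ..........~.....         ┃   ┃ 
,69,Be┃            ~~      .........┃   ┃ 
,72,To┃           ~                 ┃   ┃ 
,26,To┃                            .┃   ┃ 
,25,Mu┃.....#                     . ┃   ┃ 
,61,To┃     ........             .  ┃   ┃ 
,60,Sy┃       ~~#   ....        .   ┃   ┃ 
      ┃         ~~#           ..    ┃   ┃ 
      ┃            ##        .      ┃   ┃ 
      ┃  .....       #      .       ┃   ┃ 
      ┃                    .        ┃   ┃ 
━━━━━━┃                             ┃   ┃ 


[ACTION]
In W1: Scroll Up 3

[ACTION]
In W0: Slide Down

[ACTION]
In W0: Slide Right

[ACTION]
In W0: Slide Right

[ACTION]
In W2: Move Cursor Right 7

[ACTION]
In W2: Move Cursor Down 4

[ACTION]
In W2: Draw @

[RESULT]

━━━━━━┏━━━━━━━━━━━━━━━━━━━━━━━━━━━━━┓     
TabCon┃ DrawingCanvas               ┃     
──────┠─────────────────────────────┨     
users.┃                  ~          ┃━━━┓ 
──────┃                ~~           ┃   ┃ 
d,age,┃               ~             ┃───┨ 
,29,Ne┃    ..........~.....         ┃   ┃ 
,69,Be┃       @    ~~      .........┃   ┃ 
,72,To┃           ~                 ┃   ┃ 
,26,To┃                            .┃   ┃ 
,25,Mu┃.....#                     . ┃   ┃ 
,61,To┃     ........             .  ┃   ┃ 
,60,Sy┃       ~~#   ....        .   ┃   ┃ 
      ┃         ~~#           ..    ┃   ┃ 
      ┃            ##        .      ┃   ┃ 
      ┃  .....       #      .       ┃   ┃ 
      ┃                    .        ┃   ┃ 
━━━━━━┃                             ┃   ┃ 


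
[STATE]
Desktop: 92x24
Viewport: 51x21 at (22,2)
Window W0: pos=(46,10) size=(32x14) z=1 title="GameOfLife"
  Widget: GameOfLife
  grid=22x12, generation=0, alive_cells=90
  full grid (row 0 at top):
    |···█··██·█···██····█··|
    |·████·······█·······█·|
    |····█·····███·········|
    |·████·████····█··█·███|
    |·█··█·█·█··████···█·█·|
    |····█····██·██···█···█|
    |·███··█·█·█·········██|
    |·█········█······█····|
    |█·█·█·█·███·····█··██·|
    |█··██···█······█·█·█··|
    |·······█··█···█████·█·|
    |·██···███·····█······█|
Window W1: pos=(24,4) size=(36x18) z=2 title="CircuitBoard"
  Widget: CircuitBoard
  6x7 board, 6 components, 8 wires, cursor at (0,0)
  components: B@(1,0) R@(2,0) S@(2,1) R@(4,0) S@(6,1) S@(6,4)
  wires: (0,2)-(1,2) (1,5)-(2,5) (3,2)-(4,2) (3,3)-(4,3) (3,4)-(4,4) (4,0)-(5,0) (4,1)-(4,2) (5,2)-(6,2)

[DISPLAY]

                                                   
                                                   
  ┏━━━━━━━━━━━━━━━━━━━━━━━━━━━━━━━━━━┓             
  ┃ CircuitBoard                     ┃             
  ┠──────────────────────────────────┨             
  ┃   0 1 2 3 4 5                    ┃             
  ┃0  [.]      ·                     ┃             
  ┃            │                     ┃             
  ┃1   B       ·           ·         ┃━━━━━━━━━━━━━
  ┃                        │         ┃             
  ┃2   R   S               ·         ┃─────────────
  ┃                                  ┃             
  ┃3           ·   ·   ·             ┃·······█·    
  ┃            │   │   │             ┃·········    
  ┃4   R   · ─ ·   ·   ·             ┃·█··█·███    
  ┃    │                             ┃██···█·█·    
  ┃5   ·       ·                     ┃█···█···█    
  ┃            │                     ┃·······██    
  ┃6       S   ·       S             ┃····█····    
  ┗━━━━━━━━━━━━━━━━━━━━━━━━━━━━━━━━━━┛···█··██·    
                        ┃█··██···█······█·█·█··    


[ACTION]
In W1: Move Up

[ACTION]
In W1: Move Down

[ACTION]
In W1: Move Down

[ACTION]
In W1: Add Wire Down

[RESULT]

                                                   
                                                   
  ┏━━━━━━━━━━━━━━━━━━━━━━━━━━━━━━━━━━┓             
  ┃ CircuitBoard                     ┃             
  ┠──────────────────────────────────┨             
  ┃   0 1 2 3 4 5                    ┃             
  ┃0           ·                     ┃             
  ┃            │                     ┃             
  ┃1   B       ·           ·         ┃━━━━━━━━━━━━━
  ┃                        │         ┃             
  ┃2  [R]  S               ·         ┃─────────────
  ┃    │                             ┃             
  ┃3   ·       ·   ·   ·             ┃·······█·    
  ┃            │   │   │             ┃·········    
  ┃4   R   · ─ ·   ·   ·             ┃·█··█·███    
  ┃    │                             ┃██···█·█·    
  ┃5   ·       ·                     ┃█···█···█    
  ┃            │                     ┃·······██    
  ┃6       S   ·       S             ┃····█····    
  ┗━━━━━━━━━━━━━━━━━━━━━━━━━━━━━━━━━━┛···█··██·    
                        ┃█··██···█······█·█·█··    
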